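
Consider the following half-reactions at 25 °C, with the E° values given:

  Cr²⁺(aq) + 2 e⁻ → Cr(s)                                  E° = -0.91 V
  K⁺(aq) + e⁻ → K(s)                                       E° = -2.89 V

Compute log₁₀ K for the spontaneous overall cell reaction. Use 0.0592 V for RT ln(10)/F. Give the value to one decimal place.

66.9

Cathode: Cr²⁺/Cr; anode: K⁺/K. E°cell = +1.98 V, n = 2.
log K = nE°cell / 0.0592 = (2)(+1.98) / 0.0592 = 66.9.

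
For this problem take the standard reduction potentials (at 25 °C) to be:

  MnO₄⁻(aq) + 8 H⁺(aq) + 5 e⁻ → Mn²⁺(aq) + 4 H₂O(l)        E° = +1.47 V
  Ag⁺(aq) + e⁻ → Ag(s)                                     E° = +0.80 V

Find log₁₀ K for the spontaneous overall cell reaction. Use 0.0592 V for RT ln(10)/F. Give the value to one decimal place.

56.6

Cathode: MnO₄⁻/Mn²⁺; anode: Ag⁺/Ag. E°cell = +0.67 V, n = 5.
log K = nE°cell / 0.0592 = (5)(+0.67) / 0.0592 = 56.6.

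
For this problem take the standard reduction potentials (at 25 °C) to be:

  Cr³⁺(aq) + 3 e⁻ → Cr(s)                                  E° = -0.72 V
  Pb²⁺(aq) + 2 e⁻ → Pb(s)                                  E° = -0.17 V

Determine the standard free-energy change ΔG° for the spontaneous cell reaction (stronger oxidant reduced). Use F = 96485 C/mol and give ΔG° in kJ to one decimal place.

-318.4 kJ

Pb²⁺/Pb (E° = -0.17 V) is the cathode; Cr³⁺/Cr (E° = -0.72 V) is the anode, so E°cell = +0.55 V.
Balancing electrons gives n = 6 (lcm of 2 and 3).
ΔG° = −nFE° = −(6)(96485)(+0.55) = -318,400 J = -318.4 kJ.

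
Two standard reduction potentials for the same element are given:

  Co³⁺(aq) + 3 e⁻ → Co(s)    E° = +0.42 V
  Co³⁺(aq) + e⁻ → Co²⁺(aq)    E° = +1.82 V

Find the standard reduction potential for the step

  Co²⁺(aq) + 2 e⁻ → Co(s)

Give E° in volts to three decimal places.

Sequential free energies add, so n₃E°₃ = n₁E°₁ + n₂E°₂.
With n₃ = 3, and the known step contributing 1×(+1.82) V, the unknown satisfies 2·E° = 3×(+0.42) − 1×(+1.82) = -0.560.
E° = -0.560 / 2 = -0.280 V.

-0.280 V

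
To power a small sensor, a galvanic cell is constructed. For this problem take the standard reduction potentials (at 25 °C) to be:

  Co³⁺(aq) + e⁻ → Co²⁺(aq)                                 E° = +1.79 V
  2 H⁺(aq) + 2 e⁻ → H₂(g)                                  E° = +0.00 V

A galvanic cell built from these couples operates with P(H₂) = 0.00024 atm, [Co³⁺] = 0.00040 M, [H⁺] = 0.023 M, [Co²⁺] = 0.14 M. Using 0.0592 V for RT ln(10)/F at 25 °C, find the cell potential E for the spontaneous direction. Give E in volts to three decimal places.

Co³⁺/Co²⁺ is the cathode (higher E°), H⁺/H₂ the anode: E°cell = +1.79 − (+0.00) = +1.79 V, n = 2.
Overall: 2 Co³⁺(aq) + H₂(g) → 2 Co²⁺(aq) + 2 H⁺(aq)
Q = [Co²⁺]^2·[H⁺]^2 / ([Co³⁺]^2·P(H₂)); log Q = 5.431.
E = E° − (0.0592/n) log Q = +1.79 − (0.0592/2)(5.431) = +1.629 V.

+1.629 V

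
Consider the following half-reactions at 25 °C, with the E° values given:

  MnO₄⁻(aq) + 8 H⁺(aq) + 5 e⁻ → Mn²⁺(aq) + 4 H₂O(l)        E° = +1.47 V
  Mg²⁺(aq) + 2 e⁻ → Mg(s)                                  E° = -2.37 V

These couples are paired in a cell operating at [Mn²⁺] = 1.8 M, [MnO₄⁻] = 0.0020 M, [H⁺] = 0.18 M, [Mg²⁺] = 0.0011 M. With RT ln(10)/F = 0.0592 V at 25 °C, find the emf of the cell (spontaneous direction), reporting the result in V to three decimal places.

MnO₄⁻/Mn²⁺ is the cathode (higher E°), Mg²⁺/Mg the anode: E°cell = +1.47 − (-2.37) = +3.84 V, n = 10.
Overall: 2 MnO₄⁻(aq) + 16 H⁺(aq) + 5 Mg(s) → 2 Mn²⁺(aq) + 8 H₂O(l) + 5 Mg²⁺(aq)
Q = [Mn²⁺]^2·[Mg²⁺]^5 / ([MnO₄⁻]^2·[H⁺]^16); log Q = 3.031.
E = E° − (0.0592/n) log Q = +3.84 − (0.0592/10)(3.031) = +3.822 V.

+3.822 V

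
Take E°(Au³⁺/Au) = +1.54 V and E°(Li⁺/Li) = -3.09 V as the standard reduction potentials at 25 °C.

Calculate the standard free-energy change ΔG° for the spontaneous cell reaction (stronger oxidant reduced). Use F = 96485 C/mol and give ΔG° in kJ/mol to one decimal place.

-1340.2 kJ/mol

Au³⁺/Au (E° = +1.54 V) is the cathode; Li⁺/Li (E° = -3.09 V) is the anode, so E°cell = +4.63 V.
Balancing electrons gives n = 3 (lcm of 3 and 1).
ΔG° = −nFE° = −(3)(96485)(+4.63) = -1,340,177 J = -1340.2 kJ/mol.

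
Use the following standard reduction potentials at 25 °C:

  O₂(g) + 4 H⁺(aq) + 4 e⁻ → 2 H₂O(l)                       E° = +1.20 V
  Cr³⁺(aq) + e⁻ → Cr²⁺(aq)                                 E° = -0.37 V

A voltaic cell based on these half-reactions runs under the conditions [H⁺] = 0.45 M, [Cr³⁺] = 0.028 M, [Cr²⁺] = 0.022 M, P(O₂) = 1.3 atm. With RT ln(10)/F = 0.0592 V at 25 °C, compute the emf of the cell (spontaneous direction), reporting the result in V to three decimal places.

O₂/H₂O is the cathode (higher E°), Cr³⁺/Cr²⁺ the anode: E°cell = +1.20 − (-0.37) = +1.57 V, n = 4.
Overall: O₂(g) + 4 H⁺(aq) + 4 Cr²⁺(aq) → 2 H₂O(l) + 4 Cr³⁺(aq)
Q = [Cr³⁺]^4 / (P(O₂)·[H⁺]^4·[Cr²⁺]^4); log Q = 1.692.
E = E° − (0.0592/n) log Q = +1.57 − (0.0592/4)(1.692) = +1.545 V.

+1.545 V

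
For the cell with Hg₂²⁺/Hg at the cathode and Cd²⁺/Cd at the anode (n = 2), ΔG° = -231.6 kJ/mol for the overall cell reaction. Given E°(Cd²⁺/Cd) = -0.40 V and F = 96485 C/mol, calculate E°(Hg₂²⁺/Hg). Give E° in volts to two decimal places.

E°cell = −ΔG°/(nF) = −(-231.6×10³)/((2)(96485)) = +1.200 V.
Since Hg₂²⁺/Hg is the cathode and Cd²⁺/Cd the anode, E°cell = E°(Hg₂²⁺/Hg) − E°(Cd²⁺/Cd).
So E°(Hg₂²⁺/Hg) = E°cell + E°(Cd²⁺/Cd) = +1.200 + (-0.40) = +0.80 V.

+0.80 V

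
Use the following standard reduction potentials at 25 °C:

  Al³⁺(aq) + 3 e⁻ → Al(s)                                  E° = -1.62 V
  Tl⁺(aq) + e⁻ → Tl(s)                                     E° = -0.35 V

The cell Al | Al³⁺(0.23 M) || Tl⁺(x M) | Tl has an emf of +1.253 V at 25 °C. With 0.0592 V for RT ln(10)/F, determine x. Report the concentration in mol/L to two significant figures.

Tl⁺/Tl is the cathode, Al³⁺/Al the anode: E°cell = +1.27 V, n = 3.
Overall reaction: 3 Tl⁺(aq) + Al(s) → 3 Tl(s) + Al³⁺(aq); Q = [Al³⁺]^1/[Tl⁺]^3.
From E = E° − (0.0592/n) log Q: log Q = (E° − E)·n/0.0592 = (+1.27 − (+1.253))·3/0.0592 = 0.8615.
So 3·log[Tl⁺] = 1·log(0.23) − log Q = -0.6383 − (0.8615) = -1.4998; log[Tl⁺] = -1.4998 / 3 = -0.4999; [Tl⁺] = 10^(-0.4999) ≈ 0.32 M.

0.32 M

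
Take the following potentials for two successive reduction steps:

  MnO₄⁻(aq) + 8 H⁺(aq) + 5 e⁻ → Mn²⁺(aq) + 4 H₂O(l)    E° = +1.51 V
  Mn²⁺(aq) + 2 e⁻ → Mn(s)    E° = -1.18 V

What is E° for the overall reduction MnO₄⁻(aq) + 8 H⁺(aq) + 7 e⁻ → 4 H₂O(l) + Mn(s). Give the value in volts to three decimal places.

+0.741 V

Adding the free-energy changes (−nFE°) of the two steps gives −n₃FE°₃ = −n₁FE°₁ − n₂FE°₂.
E°₃ = (5×+1.51 + 2×-1.18) / 7 = (+5.190) / 7 = +0.741 V.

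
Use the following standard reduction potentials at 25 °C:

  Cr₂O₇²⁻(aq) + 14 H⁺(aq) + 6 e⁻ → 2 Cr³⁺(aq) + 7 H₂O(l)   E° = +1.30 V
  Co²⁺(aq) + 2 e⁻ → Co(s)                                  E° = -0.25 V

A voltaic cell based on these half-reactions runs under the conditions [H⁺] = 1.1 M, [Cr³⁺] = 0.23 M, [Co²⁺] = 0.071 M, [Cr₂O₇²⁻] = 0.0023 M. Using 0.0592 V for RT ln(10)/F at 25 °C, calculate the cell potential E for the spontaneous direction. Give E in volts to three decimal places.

+1.576 V

Cr₂O₇²⁻/Cr³⁺ is the cathode (higher E°), Co²⁺/Co the anode: E°cell = +1.30 − (-0.25) = +1.55 V, n = 6.
Overall: Cr₂O₇²⁻(aq) + 14 H⁺(aq) + 3 Co(s) → 2 Cr³⁺(aq) + 7 H₂O(l) + 3 Co²⁺(aq)
Q = [Cr³⁺]^2·[Co²⁺]^3 / ([Cr₂O₇²⁻]·[H⁺]^14); log Q = -2.664.
E = E° − (0.0592/n) log Q = +1.55 − (0.0592/6)(-2.664) = +1.576 V.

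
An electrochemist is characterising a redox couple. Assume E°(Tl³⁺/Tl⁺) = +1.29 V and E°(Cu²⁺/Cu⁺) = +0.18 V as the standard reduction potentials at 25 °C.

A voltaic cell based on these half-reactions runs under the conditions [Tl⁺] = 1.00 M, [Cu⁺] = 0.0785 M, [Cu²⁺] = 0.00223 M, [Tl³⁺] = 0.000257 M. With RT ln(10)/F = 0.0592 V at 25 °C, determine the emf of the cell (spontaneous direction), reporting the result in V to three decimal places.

Tl³⁺/Tl⁺ is the cathode (higher E°), Cu²⁺/Cu⁺ the anode: E°cell = +1.29 − (+0.18) = +1.11 V, n = 2.
Overall: Tl³⁺(aq) + 2 Cu⁺(aq) → Tl⁺(aq) + 2 Cu²⁺(aq)
Q = [Tl⁺]·[Cu²⁺]^2 / ([Tl³⁺]·[Cu⁺]^2); log Q = 0.497.
E = E° − (0.0592/n) log Q = +1.11 − (0.0592/2)(0.497) = +1.095 V.

+1.095 V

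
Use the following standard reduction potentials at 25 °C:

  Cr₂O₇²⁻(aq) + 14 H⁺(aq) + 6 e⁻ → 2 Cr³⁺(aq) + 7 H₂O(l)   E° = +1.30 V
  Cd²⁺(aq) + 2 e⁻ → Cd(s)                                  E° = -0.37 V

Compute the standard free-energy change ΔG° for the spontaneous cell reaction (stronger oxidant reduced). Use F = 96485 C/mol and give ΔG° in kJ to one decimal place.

Cr₂O₇²⁻/Cr³⁺ (E° = +1.30 V) is the cathode; Cd²⁺/Cd (E° = -0.37 V) is the anode, so E°cell = +1.67 V.
Balancing electrons gives n = 6 (lcm of 6 and 2).
ΔG° = −nFE° = −(6)(96485)(+1.67) = -966,780 J = -966.8 kJ.

-966.8 kJ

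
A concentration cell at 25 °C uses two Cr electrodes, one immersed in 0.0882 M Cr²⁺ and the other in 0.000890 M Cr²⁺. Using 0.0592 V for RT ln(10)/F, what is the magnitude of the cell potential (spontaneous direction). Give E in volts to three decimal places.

+0.059 V

For a concentration cell E°cell = 0. The 0.0882 M side is the cathode (reduction is favoured where [Cr²⁺] is higher).
With n = 2, E = −(0.0592/2) log([Cr²⁺]ₐₙ/[Cr²⁺]꜀ₐₜ) = −(0.0592/2) log(0.00089/0.0882) = −(0.0592/2)(-1.996) = +0.059 V.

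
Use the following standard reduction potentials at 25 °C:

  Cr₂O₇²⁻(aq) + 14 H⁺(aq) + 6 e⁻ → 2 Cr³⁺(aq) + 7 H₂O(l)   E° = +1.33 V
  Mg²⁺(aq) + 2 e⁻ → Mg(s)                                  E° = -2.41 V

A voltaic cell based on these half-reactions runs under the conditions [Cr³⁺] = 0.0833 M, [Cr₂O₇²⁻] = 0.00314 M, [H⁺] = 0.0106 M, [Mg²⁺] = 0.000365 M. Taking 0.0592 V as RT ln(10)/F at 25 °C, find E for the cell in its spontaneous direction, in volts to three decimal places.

+3.566 V

Cr₂O₇²⁻/Cr³⁺ is the cathode (higher E°), Mg²⁺/Mg the anode: E°cell = +1.33 − (-2.41) = +3.74 V, n = 6.
Overall: Cr₂O₇²⁻(aq) + 14 H⁺(aq) + 3 Mg(s) → 2 Cr³⁺(aq) + 7 H₂O(l) + 3 Mg²⁺(aq)
Q = [Cr³⁺]^2·[Mg²⁺]^3 / ([Cr₂O₇²⁻]·[H⁺]^14); log Q = 17.677.
E = E° − (0.0592/n) log Q = +3.74 − (0.0592/6)(17.677) = +3.566 V.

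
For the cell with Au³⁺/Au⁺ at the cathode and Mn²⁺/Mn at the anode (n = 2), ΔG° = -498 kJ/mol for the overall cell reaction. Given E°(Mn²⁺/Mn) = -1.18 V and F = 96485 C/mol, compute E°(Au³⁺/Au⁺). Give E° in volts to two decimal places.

+1.40 V

E°cell = −ΔG°/(nF) = −(-498×10³)/((2)(96485)) = +2.581 V.
Since Au³⁺/Au⁺ is the cathode and Mn²⁺/Mn the anode, E°cell = E°(Au³⁺/Au⁺) − E°(Mn²⁺/Mn).
So E°(Au³⁺/Au⁺) = E°cell + E°(Mn²⁺/Mn) = +2.581 + (-1.18) = +1.40 V.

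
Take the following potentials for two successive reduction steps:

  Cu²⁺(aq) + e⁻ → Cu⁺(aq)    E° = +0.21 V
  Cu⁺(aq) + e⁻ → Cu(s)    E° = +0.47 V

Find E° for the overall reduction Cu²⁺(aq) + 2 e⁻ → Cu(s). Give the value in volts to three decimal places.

+0.340 V

Adding the free-energy changes (−nFE°) of the two steps gives −n₃FE°₃ = −n₁FE°₁ − n₂FE°₂.
E°₃ = (1×+0.21 + 1×+0.47) / 2 = (+0.680) / 2 = +0.340 V.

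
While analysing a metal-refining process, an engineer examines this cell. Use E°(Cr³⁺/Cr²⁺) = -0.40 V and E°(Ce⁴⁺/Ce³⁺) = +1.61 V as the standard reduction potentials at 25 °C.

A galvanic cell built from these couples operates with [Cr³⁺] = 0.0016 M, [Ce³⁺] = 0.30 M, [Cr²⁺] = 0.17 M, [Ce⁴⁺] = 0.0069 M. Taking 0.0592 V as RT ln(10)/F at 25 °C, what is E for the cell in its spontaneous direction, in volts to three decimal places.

Ce⁴⁺/Ce³⁺ is the cathode (higher E°), Cr³⁺/Cr²⁺ the anode: E°cell = +1.61 − (-0.40) = +2.01 V, n = 1.
Overall: Ce⁴⁺(aq) + Cr²⁺(aq) → Ce³⁺(aq) + Cr³⁺(aq)
Q = [Ce³⁺]·[Cr³⁺] / ([Ce⁴⁺]·[Cr²⁺]); log Q = -0.388.
E = E° − (0.0592/n) log Q = +2.01 − (0.0592/1)(-0.388) = +2.033 V.

+2.033 V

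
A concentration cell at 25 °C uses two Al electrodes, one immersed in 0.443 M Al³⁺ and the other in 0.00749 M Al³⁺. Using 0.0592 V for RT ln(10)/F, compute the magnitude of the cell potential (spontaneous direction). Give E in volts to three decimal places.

For a concentration cell E°cell = 0. The 0.443 M side is the cathode (reduction is favoured where [Al³⁺] is higher).
With n = 3, E = −(0.0592/3) log([Al³⁺]ₐₙ/[Al³⁺]꜀ₐₜ) = −(0.0592/3) log(0.00749/0.443) = −(0.0592/3)(-1.772) = +0.035 V.

+0.035 V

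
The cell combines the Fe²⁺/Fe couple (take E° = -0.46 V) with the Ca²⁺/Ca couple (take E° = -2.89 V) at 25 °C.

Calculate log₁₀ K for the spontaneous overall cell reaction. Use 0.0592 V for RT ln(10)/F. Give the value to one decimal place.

82.1

Cathode: Fe²⁺/Fe; anode: Ca²⁺/Ca. E°cell = +2.43 V, n = 2.
log K = nE°cell / 0.0592 = (2)(+2.43) / 0.0592 = 82.1.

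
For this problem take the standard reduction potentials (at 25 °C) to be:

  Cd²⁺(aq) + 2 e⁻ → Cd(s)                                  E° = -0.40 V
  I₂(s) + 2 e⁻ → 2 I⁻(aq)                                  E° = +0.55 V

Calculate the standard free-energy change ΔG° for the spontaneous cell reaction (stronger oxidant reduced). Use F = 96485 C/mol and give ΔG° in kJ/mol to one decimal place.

I₂/I⁻ (E° = +0.55 V) is the cathode; Cd²⁺/Cd (E° = -0.40 V) is the anode, so E°cell = +0.95 V.
Balancing electrons gives n = 2 (lcm of 2 and 2).
ΔG° = −nFE° = −(2)(96485)(+0.95) = -183,322 J = -183.3 kJ/mol.

-183.3 kJ/mol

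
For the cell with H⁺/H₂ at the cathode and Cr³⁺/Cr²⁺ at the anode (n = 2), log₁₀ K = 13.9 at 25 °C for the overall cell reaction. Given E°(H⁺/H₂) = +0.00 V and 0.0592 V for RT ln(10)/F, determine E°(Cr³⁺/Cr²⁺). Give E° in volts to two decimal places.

E°cell = (0.0592/n)·log K = (0.0592/2)(13.9) = +0.411 V.
Since H⁺/H₂ is the cathode and Cr³⁺/Cr²⁺ the anode, E°cell = E°(H⁺/H₂) − E°(Cr³⁺/Cr²⁺).
So E°(Cr³⁺/Cr²⁺) = E°(H⁺/H₂) − E°cell = (+0.00) − (+0.411) = -0.41 V.

-0.41 V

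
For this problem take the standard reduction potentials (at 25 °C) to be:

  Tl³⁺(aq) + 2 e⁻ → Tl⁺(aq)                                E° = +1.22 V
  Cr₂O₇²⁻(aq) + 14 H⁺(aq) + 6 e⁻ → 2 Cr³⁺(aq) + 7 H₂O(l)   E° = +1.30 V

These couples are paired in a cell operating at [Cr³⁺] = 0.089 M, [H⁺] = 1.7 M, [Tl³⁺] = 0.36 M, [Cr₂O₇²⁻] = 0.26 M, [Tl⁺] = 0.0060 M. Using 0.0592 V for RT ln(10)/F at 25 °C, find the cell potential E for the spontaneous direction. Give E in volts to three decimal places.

+0.074 V

Cr₂O₇²⁻/Cr³⁺ is the cathode (higher E°), Tl³⁺/Tl⁺ the anode: E°cell = +1.30 − (+1.22) = +0.08 V, n = 6.
Overall: Cr₂O₇²⁻(aq) + 14 H⁺(aq) + 3 Tl⁺(aq) → 2 Cr³⁺(aq) + 7 H₂O(l) + 3 Tl³⁺(aq)
Q = [Cr³⁺]^2·[Tl³⁺]^3 / ([Cr₂O₇²⁻]·[H⁺]^14·[Tl⁺]^3); log Q = 0.592.
E = E° − (0.0592/n) log Q = +0.08 − (0.0592/6)(0.592) = +0.074 V.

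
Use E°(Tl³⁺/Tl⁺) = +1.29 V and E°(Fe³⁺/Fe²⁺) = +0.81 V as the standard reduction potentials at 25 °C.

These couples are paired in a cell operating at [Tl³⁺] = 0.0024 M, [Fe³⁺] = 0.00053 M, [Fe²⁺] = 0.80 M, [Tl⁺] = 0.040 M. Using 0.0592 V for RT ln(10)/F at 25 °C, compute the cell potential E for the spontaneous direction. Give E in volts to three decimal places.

Tl³⁺/Tl⁺ is the cathode (higher E°), Fe³⁺/Fe²⁺ the anode: E°cell = +1.29 − (+0.81) = +0.48 V, n = 2.
Overall: Tl³⁺(aq) + 2 Fe²⁺(aq) → Tl⁺(aq) + 2 Fe³⁺(aq)
Q = [Tl⁺]·[Fe³⁺]^2 / ([Tl³⁺]·[Fe²⁺]^2); log Q = -5.136.
E = E° − (0.0592/n) log Q = +0.48 − (0.0592/2)(-5.136) = +0.632 V.

+0.632 V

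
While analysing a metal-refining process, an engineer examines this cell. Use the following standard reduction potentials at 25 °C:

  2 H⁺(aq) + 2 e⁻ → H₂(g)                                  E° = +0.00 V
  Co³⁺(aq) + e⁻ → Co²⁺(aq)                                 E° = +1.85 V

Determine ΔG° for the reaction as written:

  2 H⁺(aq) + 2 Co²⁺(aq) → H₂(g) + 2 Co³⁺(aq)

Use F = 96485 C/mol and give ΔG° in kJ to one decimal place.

As written, H⁺/H₂ is reduced (cathode) and Co³⁺/Co²⁺ is oxidised (anode), so E°cell = (+0.00) − (+1.85) = -1.85 V.
Balancing electrons gives n = 2.
ΔG° = −nFE° = −(2)(96485)(-1.85) = 356,994 J = +357.0 kJ.

+357.0 kJ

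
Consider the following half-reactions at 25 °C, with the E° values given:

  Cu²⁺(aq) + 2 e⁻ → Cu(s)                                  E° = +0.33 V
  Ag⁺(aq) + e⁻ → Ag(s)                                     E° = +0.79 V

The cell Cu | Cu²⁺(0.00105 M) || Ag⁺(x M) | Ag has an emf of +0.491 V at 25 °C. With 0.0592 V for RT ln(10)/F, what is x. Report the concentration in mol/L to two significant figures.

0.11 M

Ag⁺/Ag is the cathode, Cu²⁺/Cu the anode: E°cell = +0.46 V, n = 2.
Overall reaction: 2 Ag⁺(aq) + Cu(s) → 2 Ag(s) + Cu²⁺(aq); Q = [Cu²⁺]^1/[Ag⁺]^2.
From E = E° − (0.0592/n) log Q: log Q = (E° − E)·n/0.0592 = (+0.46 − (+0.491))·2/0.0592 = -1.0473.
So 2·log[Ag⁺] = 1·log(0.00105) − log Q = -2.9788 − (-1.0473) = -1.9315; log[Ag⁺] = -1.9315 / 2 = -0.9657; [Ag⁺] = 10^(-0.9657) ≈ 0.11 M.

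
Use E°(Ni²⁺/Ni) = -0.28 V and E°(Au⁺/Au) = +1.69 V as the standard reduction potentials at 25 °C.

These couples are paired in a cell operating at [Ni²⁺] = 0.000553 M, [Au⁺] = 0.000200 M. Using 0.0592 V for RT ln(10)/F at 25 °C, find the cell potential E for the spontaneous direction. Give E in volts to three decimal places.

+1.847 V

Au⁺/Au is the cathode (higher E°), Ni²⁺/Ni the anode: E°cell = +1.69 − (-0.28) = +1.97 V, n = 2.
Overall: 2 Au⁺(aq) + Ni(s) → 2 Au(s) + Ni²⁺(aq)
Q = [Ni²⁺] / ([Au⁺]^2); log Q = 4.141.
E = E° − (0.0592/n) log Q = +1.97 − (0.0592/2)(4.141) = +1.847 V.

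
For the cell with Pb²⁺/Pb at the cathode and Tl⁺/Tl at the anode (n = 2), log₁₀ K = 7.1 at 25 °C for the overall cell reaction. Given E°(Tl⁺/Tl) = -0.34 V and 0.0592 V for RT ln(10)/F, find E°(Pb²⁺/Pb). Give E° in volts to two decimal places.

-0.13 V

E°cell = (0.0592/n)·log K = (0.0592/2)(7.1) = +0.210 V.
Since Pb²⁺/Pb is the cathode and Tl⁺/Tl the anode, E°cell = E°(Pb²⁺/Pb) − E°(Tl⁺/Tl).
So E°(Pb²⁺/Pb) = E°cell + E°(Tl⁺/Tl) = +0.210 + (-0.34) = -0.13 V.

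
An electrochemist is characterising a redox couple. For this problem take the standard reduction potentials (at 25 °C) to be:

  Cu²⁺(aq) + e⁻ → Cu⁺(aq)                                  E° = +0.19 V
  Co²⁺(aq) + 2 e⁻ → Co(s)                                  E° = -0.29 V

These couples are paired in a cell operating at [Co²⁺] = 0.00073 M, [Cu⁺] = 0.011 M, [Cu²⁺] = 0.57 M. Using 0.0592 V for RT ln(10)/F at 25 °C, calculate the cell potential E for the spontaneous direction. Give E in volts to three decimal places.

Cu²⁺/Cu⁺ is the cathode (higher E°), Co²⁺/Co the anode: E°cell = +0.19 − (-0.29) = +0.48 V, n = 2.
Overall: 2 Cu²⁺(aq) + Co(s) → 2 Cu⁺(aq) + Co²⁺(aq)
Q = [Cu⁺]^2·[Co²⁺] / ([Cu²⁺]^2); log Q = -6.566.
E = E° − (0.0592/n) log Q = +0.48 − (0.0592/2)(-6.566) = +0.674 V.

+0.674 V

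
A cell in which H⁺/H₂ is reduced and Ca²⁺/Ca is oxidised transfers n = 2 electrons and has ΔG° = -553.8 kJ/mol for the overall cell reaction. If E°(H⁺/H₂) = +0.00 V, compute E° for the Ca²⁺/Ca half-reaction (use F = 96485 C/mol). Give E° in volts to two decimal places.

E°cell = −ΔG°/(nF) = −(-553.8×10³)/((2)(96485)) = +2.870 V.
Since H⁺/H₂ is the cathode and Ca²⁺/Ca the anode, E°cell = E°(H⁺/H₂) − E°(Ca²⁺/Ca).
So E°(Ca²⁺/Ca) = E°(H⁺/H₂) − E°cell = (+0.00) − (+2.870) = -2.87 V.

-2.87 V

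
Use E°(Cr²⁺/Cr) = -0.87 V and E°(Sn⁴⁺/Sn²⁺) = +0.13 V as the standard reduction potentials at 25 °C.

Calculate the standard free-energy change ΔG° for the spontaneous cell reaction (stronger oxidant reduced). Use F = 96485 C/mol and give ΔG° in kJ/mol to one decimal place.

Sn⁴⁺/Sn²⁺ (E° = +0.13 V) is the cathode; Cr²⁺/Cr (E° = -0.87 V) is the anode, so E°cell = +1.00 V.
Balancing electrons gives n = 2 (lcm of 2 and 2).
ΔG° = −nFE° = −(2)(96485)(+1.00) = -192,970 J = -193.0 kJ/mol.

-193.0 kJ/mol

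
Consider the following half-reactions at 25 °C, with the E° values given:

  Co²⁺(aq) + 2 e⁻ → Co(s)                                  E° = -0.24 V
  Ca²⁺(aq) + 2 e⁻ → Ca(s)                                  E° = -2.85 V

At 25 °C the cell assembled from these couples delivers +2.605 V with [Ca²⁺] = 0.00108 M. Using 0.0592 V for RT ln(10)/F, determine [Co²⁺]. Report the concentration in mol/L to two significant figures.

Co²⁺/Co is the cathode, Ca²⁺/Ca the anode: E°cell = +2.61 V, n = 2.
Overall reaction: Co²⁺(aq) + Ca(s) → Co(s) + Ca²⁺(aq); Q = [Ca²⁺]^1/[Co²⁺]^1.
From E = E° − (0.0592/n) log Q: log Q = (E° − E)·n/0.0592 = (+2.61 − (+2.605))·2/0.0592 = 0.1689.
So 1·log[Co²⁺] = 1·log(0.00108) − log Q = -2.9666 − (0.1689) = -3.1355; [Co²⁺] = 10^(-3.1355) ≈ 0.00073 M.

0.00073 M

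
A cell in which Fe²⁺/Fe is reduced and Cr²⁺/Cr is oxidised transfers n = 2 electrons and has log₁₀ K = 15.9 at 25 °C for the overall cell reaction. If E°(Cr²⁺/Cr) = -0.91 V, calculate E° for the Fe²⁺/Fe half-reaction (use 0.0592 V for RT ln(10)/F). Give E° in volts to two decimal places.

-0.44 V

E°cell = (0.0592/n)·log K = (0.0592/2)(15.9) = +0.471 V.
Since Fe²⁺/Fe is the cathode and Cr²⁺/Cr the anode, E°cell = E°(Fe²⁺/Fe) − E°(Cr²⁺/Cr).
So E°(Fe²⁺/Fe) = E°cell + E°(Cr²⁺/Cr) = +0.471 + (-0.91) = -0.44 V.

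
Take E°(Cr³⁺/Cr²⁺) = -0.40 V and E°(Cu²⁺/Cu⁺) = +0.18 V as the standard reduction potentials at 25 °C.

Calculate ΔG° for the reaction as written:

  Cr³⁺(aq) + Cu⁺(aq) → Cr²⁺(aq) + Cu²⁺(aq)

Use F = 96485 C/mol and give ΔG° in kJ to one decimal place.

+56.0 kJ

As written, Cr³⁺/Cr²⁺ is reduced (cathode) and Cu²⁺/Cu⁺ is oxidised (anode), so E°cell = (-0.40) − (+0.18) = -0.58 V.
Balancing electrons gives n = 1.
ΔG° = −nFE° = −(1)(96485)(-0.58) = 55,961 J = +56.0 kJ.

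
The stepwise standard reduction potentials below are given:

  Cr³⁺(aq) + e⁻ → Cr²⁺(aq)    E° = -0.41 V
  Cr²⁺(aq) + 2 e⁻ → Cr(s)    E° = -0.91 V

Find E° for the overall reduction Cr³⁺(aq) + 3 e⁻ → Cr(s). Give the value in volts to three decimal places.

Adding the free-energy changes (−nFE°) of the two steps gives −n₃FE°₃ = −n₁FE°₁ − n₂FE°₂.
E°₃ = (1×-0.41 + 2×-0.91) / 3 = (-2.230) / 3 = -0.743 V.
Simply averaging or adding the two E° values would be wrong; the electron-weighted sum is required.

-0.743 V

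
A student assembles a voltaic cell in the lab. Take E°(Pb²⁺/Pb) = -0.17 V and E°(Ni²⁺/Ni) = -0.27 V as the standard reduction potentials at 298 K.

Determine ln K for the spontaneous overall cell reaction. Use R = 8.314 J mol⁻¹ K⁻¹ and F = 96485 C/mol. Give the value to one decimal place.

Cathode: Pb²⁺/Pb; anode: Ni²⁺/Ni. E°cell = (-0.17) − (-0.27) = +0.10 V, with n = 2.
ΔG° = −nFE° = −RT ln K, so ln K = nFE°/(RT) = (2)(96485)(+0.10) / ((8.314)(298)) = 7.789.

7.8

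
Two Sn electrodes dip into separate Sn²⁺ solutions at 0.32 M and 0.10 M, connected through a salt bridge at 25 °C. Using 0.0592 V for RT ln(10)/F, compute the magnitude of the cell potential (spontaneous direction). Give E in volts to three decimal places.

+0.015 V

For a concentration cell E°cell = 0. The 0.32 M side is the cathode (reduction is favoured where [Sn²⁺] is higher).
With n = 2, E = −(0.0592/2) log([Sn²⁺]ₐₙ/[Sn²⁺]꜀ₐₜ) = −(0.0592/2) log(0.1/0.32) = −(0.0592/2)(-0.505) = +0.015 V.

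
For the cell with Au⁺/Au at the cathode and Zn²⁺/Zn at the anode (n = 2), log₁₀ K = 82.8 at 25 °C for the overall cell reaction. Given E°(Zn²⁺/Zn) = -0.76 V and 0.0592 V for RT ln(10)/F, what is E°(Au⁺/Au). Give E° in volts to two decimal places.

+1.69 V

E°cell = (0.0592/n)·log K = (0.0592/2)(82.8) = +2.451 V.
Since Au⁺/Au is the cathode and Zn²⁺/Zn the anode, E°cell = E°(Au⁺/Au) − E°(Zn²⁺/Zn).
So E°(Au⁺/Au) = E°cell + E°(Zn²⁺/Zn) = +2.451 + (-0.76) = +1.69 V.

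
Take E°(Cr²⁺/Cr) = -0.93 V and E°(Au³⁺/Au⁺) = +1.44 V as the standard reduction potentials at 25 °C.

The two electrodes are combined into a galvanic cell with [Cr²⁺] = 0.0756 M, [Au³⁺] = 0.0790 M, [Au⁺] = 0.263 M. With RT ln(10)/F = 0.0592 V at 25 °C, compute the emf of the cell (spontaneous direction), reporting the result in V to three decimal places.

+2.388 V

Au³⁺/Au⁺ is the cathode (higher E°), Cr²⁺/Cr the anode: E°cell = +1.44 − (-0.93) = +2.37 V, n = 2.
Overall: Au³⁺(aq) + Cr(s) → Au⁺(aq) + Cr²⁺(aq)
Q = [Au⁺]·[Cr²⁺] / ([Au³⁺]); log Q = -0.599.
E = E° − (0.0592/n) log Q = +2.37 − (0.0592/2)(-0.599) = +2.388 V.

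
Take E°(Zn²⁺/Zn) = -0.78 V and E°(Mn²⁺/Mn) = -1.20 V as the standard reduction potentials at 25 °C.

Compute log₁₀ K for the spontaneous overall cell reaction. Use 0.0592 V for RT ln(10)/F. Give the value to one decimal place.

14.2

Cathode: Zn²⁺/Zn; anode: Mn²⁺/Mn. E°cell = +0.42 V, n = 2.
log K = nE°cell / 0.0592 = (2)(+0.42) / 0.0592 = 14.2.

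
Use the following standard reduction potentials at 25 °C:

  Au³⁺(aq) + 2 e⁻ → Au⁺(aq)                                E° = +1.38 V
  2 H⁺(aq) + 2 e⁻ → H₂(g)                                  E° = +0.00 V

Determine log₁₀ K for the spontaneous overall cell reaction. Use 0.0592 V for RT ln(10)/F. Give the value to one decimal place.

Cathode: Au³⁺/Au⁺; anode: H⁺/H₂. E°cell = +1.38 V, n = 2.
log K = nE°cell / 0.0592 = (2)(+1.38) / 0.0592 = 46.6.

46.6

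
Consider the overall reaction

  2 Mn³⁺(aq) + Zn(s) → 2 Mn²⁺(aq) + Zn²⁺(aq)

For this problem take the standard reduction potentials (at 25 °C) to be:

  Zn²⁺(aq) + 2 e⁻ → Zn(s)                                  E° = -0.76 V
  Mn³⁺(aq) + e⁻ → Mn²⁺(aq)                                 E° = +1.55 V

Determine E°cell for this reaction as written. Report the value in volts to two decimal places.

+2.31 V

The Mn³⁺/Mn²⁺ couple has the higher reduction potential, so it is the cathode; Zn²⁺/Zn is oxidised at the anode.
E°cell = E°(cathode) − E°(anode) = (+1.55) − (-0.76) = +2.31 V.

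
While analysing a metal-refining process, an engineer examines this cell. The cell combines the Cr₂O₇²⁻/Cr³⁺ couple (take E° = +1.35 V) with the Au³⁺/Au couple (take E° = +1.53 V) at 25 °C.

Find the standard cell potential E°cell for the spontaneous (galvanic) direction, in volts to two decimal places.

+0.18 V

The Au³⁺/Au couple has the higher reduction potential, so it is the cathode; Cr₂O₇²⁻/Cr³⁺ is oxidised at the anode.
E°cell = E°(cathode) − E°(anode) = (+1.53) − (+1.35) = +0.18 V.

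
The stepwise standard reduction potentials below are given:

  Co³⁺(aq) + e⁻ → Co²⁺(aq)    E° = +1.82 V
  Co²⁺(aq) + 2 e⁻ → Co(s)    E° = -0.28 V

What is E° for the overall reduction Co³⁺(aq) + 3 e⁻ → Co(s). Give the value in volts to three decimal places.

Since ΔG° = −nFE° is additive over sequential reductions, n₃E°₃ = n₁E°₁ + n₂E°₂.
E°₃ = (1×+1.82 + 2×-0.28) / 3 = (+1.260) / 3 = +0.420 V.
Simply averaging or adding the two E° values would be wrong; the electron-weighted sum is required.

+0.420 V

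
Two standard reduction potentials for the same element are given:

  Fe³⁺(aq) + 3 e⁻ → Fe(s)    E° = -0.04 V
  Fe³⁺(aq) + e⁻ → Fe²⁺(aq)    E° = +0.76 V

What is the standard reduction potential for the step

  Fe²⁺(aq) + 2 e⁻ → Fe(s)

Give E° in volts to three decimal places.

Sequential free energies add, so n₃E°₃ = n₁E°₁ + n₂E°₂.
With n₃ = 3, and the known step contributing 1×(+0.76) V, the unknown satisfies 2·E° = 3×(-0.04) − 1×(+0.76) = -0.880.
E° = -0.880 / 2 = -0.440 V.

-0.440 V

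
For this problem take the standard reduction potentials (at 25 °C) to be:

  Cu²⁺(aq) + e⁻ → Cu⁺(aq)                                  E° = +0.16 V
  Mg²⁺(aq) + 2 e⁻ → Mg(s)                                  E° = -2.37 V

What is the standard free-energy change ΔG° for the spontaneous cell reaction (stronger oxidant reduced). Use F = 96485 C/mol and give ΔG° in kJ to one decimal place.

-488.2 kJ

Cu²⁺/Cu⁺ (E° = +0.16 V) is the cathode; Mg²⁺/Mg (E° = -2.37 V) is the anode, so E°cell = +2.53 V.
Balancing electrons gives n = 2 (lcm of 1 and 2).
ΔG° = −nFE° = −(2)(96485)(+2.53) = -488,214 J = -488.2 kJ.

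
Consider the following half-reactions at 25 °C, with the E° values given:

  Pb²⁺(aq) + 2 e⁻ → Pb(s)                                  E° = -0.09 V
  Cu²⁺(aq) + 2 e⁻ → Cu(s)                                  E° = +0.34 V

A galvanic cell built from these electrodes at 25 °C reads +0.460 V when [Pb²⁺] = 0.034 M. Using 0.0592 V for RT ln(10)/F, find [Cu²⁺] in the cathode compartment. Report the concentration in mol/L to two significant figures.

0.35 M

Cu²⁺/Cu is the cathode, Pb²⁺/Pb the anode: E°cell = +0.43 V, n = 2.
Overall reaction: Cu²⁺(aq) + Pb(s) → Cu(s) + Pb²⁺(aq); Q = [Pb²⁺]^1/[Cu²⁺]^1.
From E = E° − (0.0592/n) log Q: log Q = (E° − E)·n/0.0592 = (+0.43 − (+0.460))·2/0.0592 = -1.0135.
So 1·log[Cu²⁺] = 1·log(0.034) − log Q = -1.4685 − (-1.0135) = -0.4550; [Cu²⁺] = 10^(-0.4550) ≈ 0.35 M.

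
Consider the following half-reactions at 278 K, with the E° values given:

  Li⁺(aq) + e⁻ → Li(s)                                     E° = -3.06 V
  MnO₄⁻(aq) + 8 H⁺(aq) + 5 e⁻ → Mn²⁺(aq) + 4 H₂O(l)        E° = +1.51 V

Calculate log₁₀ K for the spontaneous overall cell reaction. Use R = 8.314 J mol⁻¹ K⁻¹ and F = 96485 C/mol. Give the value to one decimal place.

414.3

Cathode: MnO₄⁻/Mn²⁺; anode: Li⁺/Li. E°cell = (+1.51) − (-3.06) = +4.57 V, with n = 5.
ΔG° = −nFE° = −RT ln K, so ln K = nFE°/(RT) = (5)(96485)(+4.57) / ((8.314)(278)) = 953.874.
log₁₀ K = 953.874 / ln 10 = 414.3.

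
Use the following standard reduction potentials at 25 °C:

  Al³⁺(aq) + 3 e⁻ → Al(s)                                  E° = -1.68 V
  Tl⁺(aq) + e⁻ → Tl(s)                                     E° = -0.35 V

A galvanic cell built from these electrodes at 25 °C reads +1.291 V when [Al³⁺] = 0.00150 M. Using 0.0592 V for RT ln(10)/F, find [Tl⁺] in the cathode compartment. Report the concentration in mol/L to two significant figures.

0.025 M

Tl⁺/Tl is the cathode, Al³⁺/Al the anode: E°cell = +1.33 V, n = 3.
Overall reaction: 3 Tl⁺(aq) + Al(s) → 3 Tl(s) + Al³⁺(aq); Q = [Al³⁺]^1/[Tl⁺]^3.
From E = E° − (0.0592/n) log Q: log Q = (E° − E)·n/0.0592 = (+1.33 − (+1.291))·3/0.0592 = 1.9764.
So 3·log[Tl⁺] = 1·log(0.0015) − log Q = -2.8239 − (1.9764) = -4.8003; log[Tl⁺] = -4.8003 / 3 = -1.6001; [Tl⁺] = 10^(-1.6001) ≈ 0.025 M.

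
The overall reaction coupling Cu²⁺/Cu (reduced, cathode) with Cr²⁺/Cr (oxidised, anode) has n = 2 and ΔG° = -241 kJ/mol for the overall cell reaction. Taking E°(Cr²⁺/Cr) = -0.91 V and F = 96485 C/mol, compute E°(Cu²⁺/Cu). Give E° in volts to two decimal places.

E°cell = −ΔG°/(nF) = −(-241×10³)/((2)(96485)) = +1.249 V.
Since Cu²⁺/Cu is the cathode and Cr²⁺/Cr the anode, E°cell = E°(Cu²⁺/Cu) − E°(Cr²⁺/Cr).
So E°(Cu²⁺/Cu) = E°cell + E°(Cr²⁺/Cr) = +1.249 + (-0.91) = +0.34 V.

+0.34 V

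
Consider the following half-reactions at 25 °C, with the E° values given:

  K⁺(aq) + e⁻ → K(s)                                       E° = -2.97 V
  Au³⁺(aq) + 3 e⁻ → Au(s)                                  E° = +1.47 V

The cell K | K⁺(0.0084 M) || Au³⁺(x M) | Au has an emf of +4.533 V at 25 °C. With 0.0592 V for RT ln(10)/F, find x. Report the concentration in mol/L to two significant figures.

0.031 M

Au³⁺/Au is the cathode, K⁺/K the anode: E°cell = +4.44 V, n = 3.
Overall reaction: Au³⁺(aq) + 3 K(s) → Au(s) + 3 K⁺(aq); Q = [K⁺]^3/[Au³⁺]^1.
From E = E° − (0.0592/n) log Q: log Q = (E° − E)·n/0.0592 = (+4.44 − (+4.533))·3/0.0592 = -4.7128.
So 1·log[Au³⁺] = 3·log(0.0084) − log Q = -6.2272 − (-4.7128) = -1.5144; [Au³⁺] = 10^(-1.5144) ≈ 0.031 M.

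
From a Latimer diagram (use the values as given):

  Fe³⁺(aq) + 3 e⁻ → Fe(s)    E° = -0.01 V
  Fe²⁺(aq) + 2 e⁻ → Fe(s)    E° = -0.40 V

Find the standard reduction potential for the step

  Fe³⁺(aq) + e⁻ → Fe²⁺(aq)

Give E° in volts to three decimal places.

Sequential free energies add, so n₃E°₃ = n₁E°₁ + n₂E°₂.
With n₃ = 3, and the known step contributing 2×(-0.40) V, the unknown satisfies 1·E° = 3×(-0.01) − 2×(-0.40) = +0.770.
E° = +0.770 / 1 = +0.770 V.

+0.770 V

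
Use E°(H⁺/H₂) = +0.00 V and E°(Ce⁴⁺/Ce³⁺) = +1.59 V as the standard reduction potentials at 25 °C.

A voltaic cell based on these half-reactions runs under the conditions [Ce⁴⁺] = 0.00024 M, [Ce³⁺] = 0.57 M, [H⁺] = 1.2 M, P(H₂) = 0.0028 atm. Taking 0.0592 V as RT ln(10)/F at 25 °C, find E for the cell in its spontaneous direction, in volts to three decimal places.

+1.310 V

Ce⁴⁺/Ce³⁺ is the cathode (higher E°), H⁺/H₂ the anode: E°cell = +1.59 − (+0.00) = +1.59 V, n = 2.
Overall: 2 Ce⁴⁺(aq) + H₂(g) → 2 Ce³⁺(aq) + 2 H⁺(aq)
Q = [Ce³⁺]^2·[H⁺]^2 / ([Ce⁴⁺]^2·P(H₂)); log Q = 9.463.
E = E° − (0.0592/n) log Q = +1.59 − (0.0592/2)(9.463) = +1.310 V.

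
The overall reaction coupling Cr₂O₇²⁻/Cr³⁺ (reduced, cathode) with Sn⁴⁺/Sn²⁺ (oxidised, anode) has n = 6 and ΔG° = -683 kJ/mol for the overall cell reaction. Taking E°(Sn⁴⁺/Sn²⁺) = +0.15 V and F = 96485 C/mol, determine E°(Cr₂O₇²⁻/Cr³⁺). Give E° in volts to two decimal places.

E°cell = −ΔG°/(nF) = −(-683×10³)/((6)(96485)) = +1.180 V.
Since Cr₂O₇²⁻/Cr³⁺ is the cathode and Sn⁴⁺/Sn²⁺ the anode, E°cell = E°(Cr₂O₇²⁻/Cr³⁺) − E°(Sn⁴⁺/Sn²⁺).
So E°(Cr₂O₇²⁻/Cr³⁺) = E°cell + E°(Sn⁴⁺/Sn²⁺) = +1.180 + (+0.15) = +1.33 V.

+1.33 V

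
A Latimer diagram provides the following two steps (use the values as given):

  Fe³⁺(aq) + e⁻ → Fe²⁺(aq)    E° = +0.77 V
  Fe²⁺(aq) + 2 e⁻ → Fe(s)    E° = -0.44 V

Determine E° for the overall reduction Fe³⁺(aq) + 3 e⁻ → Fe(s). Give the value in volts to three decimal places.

-0.037 V

Adding the free-energy changes (−nFE°) of the two steps gives −n₃FE°₃ = −n₁FE°₁ − n₂FE°₂.
E°₃ = (1×+0.77 + 2×-0.44) / 3 = (-0.110) / 3 = -0.037 V.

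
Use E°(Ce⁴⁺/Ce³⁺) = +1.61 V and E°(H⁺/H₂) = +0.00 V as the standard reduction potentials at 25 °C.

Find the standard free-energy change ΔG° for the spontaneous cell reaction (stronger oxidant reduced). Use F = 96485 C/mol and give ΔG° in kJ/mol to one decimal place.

-310.7 kJ/mol

Ce⁴⁺/Ce³⁺ (E° = +1.61 V) is the cathode; H⁺/H₂ (E° = +0.00 V) is the anode, so E°cell = +1.61 V.
Balancing electrons gives n = 2 (lcm of 1 and 2).
ΔG° = −nFE° = −(2)(96485)(+1.61) = -310,682 J = -310.7 kJ/mol.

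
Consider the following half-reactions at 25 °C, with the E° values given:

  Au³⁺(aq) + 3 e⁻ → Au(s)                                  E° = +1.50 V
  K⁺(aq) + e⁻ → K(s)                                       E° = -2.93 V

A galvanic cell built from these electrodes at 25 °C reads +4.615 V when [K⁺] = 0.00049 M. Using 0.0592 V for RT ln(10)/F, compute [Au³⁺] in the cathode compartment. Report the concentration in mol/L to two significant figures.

Au³⁺/Au is the cathode, K⁺/K the anode: E°cell = +4.43 V, n = 3.
Overall reaction: Au³⁺(aq) + 3 K(s) → Au(s) + 3 K⁺(aq); Q = [K⁺]^3/[Au³⁺]^1.
From E = E° − (0.0592/n) log Q: log Q = (E° − E)·n/0.0592 = (+4.43 − (+4.615))·3/0.0592 = -9.3750.
So 1·log[Au³⁺] = 3·log(0.00049) − log Q = -9.9294 − (-9.3750) = -0.5544; [Au³⁺] = 10^(-0.5544) ≈ 0.28 M.

0.28 M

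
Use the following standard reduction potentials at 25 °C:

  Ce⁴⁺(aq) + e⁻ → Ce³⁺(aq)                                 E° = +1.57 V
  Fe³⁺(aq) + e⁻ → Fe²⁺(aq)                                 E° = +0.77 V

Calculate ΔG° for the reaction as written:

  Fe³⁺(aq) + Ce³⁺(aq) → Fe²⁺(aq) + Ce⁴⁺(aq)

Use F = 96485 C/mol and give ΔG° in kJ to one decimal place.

As written, Fe³⁺/Fe²⁺ is reduced (cathode) and Ce⁴⁺/Ce³⁺ is oxidised (anode), so E°cell = (+0.77) − (+1.57) = -0.80 V.
Balancing electrons gives n = 1.
ΔG° = −nFE° = −(1)(96485)(-0.80) = 77,188 J = +77.2 kJ.

+77.2 kJ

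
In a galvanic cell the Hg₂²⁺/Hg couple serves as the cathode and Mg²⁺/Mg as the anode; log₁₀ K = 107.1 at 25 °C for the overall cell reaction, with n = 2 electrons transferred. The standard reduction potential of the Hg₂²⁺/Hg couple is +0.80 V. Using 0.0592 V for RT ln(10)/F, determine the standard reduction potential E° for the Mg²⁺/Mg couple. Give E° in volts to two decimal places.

-2.37 V

E°cell = (0.0592/n)·log K = (0.0592/2)(107.1) = +3.170 V.
Since Hg₂²⁺/Hg is the cathode and Mg²⁺/Mg the anode, E°cell = E°(Hg₂²⁺/Hg) − E°(Mg²⁺/Mg).
So E°(Mg²⁺/Mg) = E°(Hg₂²⁺/Hg) − E°cell = (+0.80) − (+3.170) = -2.37 V.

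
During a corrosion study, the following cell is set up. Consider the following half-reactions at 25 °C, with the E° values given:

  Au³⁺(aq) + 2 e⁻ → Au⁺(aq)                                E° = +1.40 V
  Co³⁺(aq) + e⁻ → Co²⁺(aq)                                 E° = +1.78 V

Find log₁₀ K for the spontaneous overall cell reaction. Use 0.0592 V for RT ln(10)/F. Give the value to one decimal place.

12.8

Cathode: Co³⁺/Co²⁺; anode: Au³⁺/Au⁺. E°cell = +0.38 V, n = 2.
log K = nE°cell / 0.0592 = (2)(+0.38) / 0.0592 = 12.8.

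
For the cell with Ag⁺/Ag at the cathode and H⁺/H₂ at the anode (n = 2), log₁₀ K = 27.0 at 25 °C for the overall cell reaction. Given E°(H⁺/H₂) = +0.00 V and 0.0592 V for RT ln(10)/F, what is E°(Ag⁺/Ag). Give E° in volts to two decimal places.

E°cell = (0.0592/n)·log K = (0.0592/2)(27.0) = +0.799 V.
Since Ag⁺/Ag is the cathode and H⁺/H₂ the anode, E°cell = E°(Ag⁺/Ag) − E°(H⁺/H₂).
So E°(Ag⁺/Ag) = E°cell + E°(H⁺/H₂) = +0.799 + (+0.00) = +0.80 V.

+0.80 V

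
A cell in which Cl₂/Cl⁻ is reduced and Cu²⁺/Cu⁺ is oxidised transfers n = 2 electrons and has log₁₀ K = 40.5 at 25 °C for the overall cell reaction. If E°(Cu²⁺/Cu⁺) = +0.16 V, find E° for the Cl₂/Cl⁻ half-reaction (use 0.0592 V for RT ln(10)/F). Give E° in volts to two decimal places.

E°cell = (0.0592/n)·log K = (0.0592/2)(40.5) = +1.199 V.
Since Cl₂/Cl⁻ is the cathode and Cu²⁺/Cu⁺ the anode, E°cell = E°(Cl₂/Cl⁻) − E°(Cu²⁺/Cu⁺).
So E°(Cl₂/Cl⁻) = E°cell + E°(Cu²⁺/Cu⁺) = +1.199 + (+0.16) = +1.36 V.

+1.36 V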